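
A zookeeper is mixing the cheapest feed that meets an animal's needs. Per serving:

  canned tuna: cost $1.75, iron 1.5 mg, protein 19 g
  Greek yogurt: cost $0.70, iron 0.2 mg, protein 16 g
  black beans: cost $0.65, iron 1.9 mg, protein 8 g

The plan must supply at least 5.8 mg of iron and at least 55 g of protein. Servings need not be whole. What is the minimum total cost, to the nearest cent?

Minimising a linear cost over {iron ≥ 5.8, protein ≥ 55, servings ≥ 0} — the optimum is at a vertex, using one or two foods.
canned tuna only: max(5.8/1.5, 55/19) = 3.867 servings → $6.77.
Greek yogurt only: max(5.8/0.2, 55/16) = 29 servings → $20.30.
black beans only: max(5.8/1.9, 55/8) = 6.875 servings → $4.47.
canned tuna + Greek yogurt: the both-tight solution has a negative serving — not a feasible corner.
canned tuna + black beans with both tight: 2.411 servings and 1.149 servings → $4.97.
Greek yogurt + black beans with both tight: 2.017 servings and 2.84 servings → $3.26.
The minimum over all feasible corners is $3.26.

$3.26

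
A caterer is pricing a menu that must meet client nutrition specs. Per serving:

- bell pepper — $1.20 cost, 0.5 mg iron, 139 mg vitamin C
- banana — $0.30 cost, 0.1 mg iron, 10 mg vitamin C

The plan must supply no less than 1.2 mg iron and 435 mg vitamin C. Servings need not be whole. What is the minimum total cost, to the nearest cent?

$3.76

With two linear requirements the optimum uses one or two foods; enumerate the corners.
bell pepper only: max(1.2/0.5, 435/139) = 3.129 servings → $3.76.
banana only: max(1.2/0.1, 435/10) = 43.5 servings → $13.05.
bell pepper + banana: intersection lies outside the first quadrant.
Cheapest feasible corner: $3.76.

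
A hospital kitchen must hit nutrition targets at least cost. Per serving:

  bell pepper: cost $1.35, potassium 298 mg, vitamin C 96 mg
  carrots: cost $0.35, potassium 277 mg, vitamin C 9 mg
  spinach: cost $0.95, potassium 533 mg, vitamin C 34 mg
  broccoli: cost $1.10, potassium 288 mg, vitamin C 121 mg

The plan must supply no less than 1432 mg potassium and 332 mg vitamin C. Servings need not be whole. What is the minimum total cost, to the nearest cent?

$3.69

Two binding constraints pin down two serving amounts, so the optimal mix uses at most two foods. The candidates are each food alone (scaled to the tighter of potassium/vitamin C) and each pair with both constraints tight.
bell pepper only: max(1432/298, 332/96) = 4.805 servings → $6.49.
carrots only: max(1432/277, 332/9) = 36.89 servings → $12.91.
spinach only: max(1432/533, 332/34) = 9.765 servings → $9.28.
broccoli only: max(1432/288, 332/121) = 4.972 servings → $5.47.
bell pepper + carrots with both tight: 3.307 servings and 1.612 servings → $5.03.
bell pepper + spinach with both tight: 3.126 servings and 0.9391 servings → $5.11.
bell pepper + broccoli: the both-tight solution has a negative serving — not a feasible corner.
carrots + spinach: intersection lies outside the first quadrant.
carrots + broccoli with both tight: 2.511 servings and 2.557 servings → $3.69.
spinach + broccoli with both tight: 1.42 servings and 2.345 servings → $3.93.
The minimum over all feasible corners is $3.69.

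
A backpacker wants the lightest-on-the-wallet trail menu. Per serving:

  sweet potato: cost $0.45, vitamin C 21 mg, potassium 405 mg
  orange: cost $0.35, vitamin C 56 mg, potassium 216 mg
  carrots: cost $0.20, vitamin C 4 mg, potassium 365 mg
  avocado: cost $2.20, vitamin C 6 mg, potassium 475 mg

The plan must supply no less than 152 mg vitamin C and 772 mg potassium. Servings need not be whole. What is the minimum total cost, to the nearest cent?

$1.04

With two linear requirements the optimum uses one or two foods; enumerate the corners.
sweet potato only: max(152/21, 772/405) = 7.238 servings → $3.26.
orange only: max(152/56, 772/216) = 3.574 servings → $1.25.
carrots only: max(152/4, 772/365) = 38 servings → $7.60.
avocado only: max(152/6, 772/475) = 25.33 servings → $55.73.
sweet potato + orange with both tight: 0.5732 servings and 2.499 servings → $1.13.
sweet potato + carrots with both targets exact would need a negative amount; discard.
sweet potato + avocado: intersection lies outside the first quadrant.
orange + carrots with both tight: 2.676 servings and 0.5313 servings → $1.04.
orange + avocado with both tight: 2.67 servings and 0.411 servings → $1.84.
carrots + avocado: intersection lies outside the first quadrant.
The minimum over all feasible corners is $1.04.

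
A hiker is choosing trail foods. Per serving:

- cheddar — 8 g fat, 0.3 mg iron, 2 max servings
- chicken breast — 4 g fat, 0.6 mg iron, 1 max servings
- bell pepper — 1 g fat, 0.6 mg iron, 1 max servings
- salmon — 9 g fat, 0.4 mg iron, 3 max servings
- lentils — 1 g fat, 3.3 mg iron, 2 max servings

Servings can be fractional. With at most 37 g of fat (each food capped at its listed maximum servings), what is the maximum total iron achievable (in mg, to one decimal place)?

9.1 mg

Iron per g fat: lentils 3.3, bell pepper 0.6, chicken breast 0.15, salmon 0.04444, cheddar 0.0375.
Take 2 servings of lentils: uses 2 g fat, +6.6 mg iron (running total 6.6 mg).
Take 1 serving of bell pepper: uses 1 g fat, +0.6 mg iron (running total 7.2 mg).
Take 1 serving of chicken breast: uses 4 g fat, +0.6 mg iron (running total 7.8 mg).
Take 3 servings of salmon: uses 27 g fat, +1.2 mg iron (running total 9.0 mg).
Take 0.375 servings of cheddar: uses 3 g fat, +0.1 mg iron (running total 9.1 mg).
Filling greedily by iron-per-g fat is optimal for one linear limit, giving 9.1 mg.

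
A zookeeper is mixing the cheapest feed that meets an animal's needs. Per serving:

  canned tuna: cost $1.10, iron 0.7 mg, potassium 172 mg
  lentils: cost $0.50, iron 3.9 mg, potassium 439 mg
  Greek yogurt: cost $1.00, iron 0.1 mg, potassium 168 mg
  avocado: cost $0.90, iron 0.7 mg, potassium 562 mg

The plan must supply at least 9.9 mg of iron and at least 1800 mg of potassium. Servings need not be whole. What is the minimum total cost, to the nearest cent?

$2.05

canned tuna only: max(9.9/0.7, 1800/172) = 14.14 servings → $15.56.
lentils only: max(9.9/3.9, 1800/439) = 4.1 servings → $2.05.
Greek yogurt only: max(9.9/0.1, 1800/168) = 99 servings → $99.00.
avocado only: max(9.9/0.7, 1800/562) = 14.14 servings → $12.73.
canned tuna + lentils with both tight: 7.356 servings and 1.218 servings → $8.70.
canned tuna + Greek yogurt with both targets exact would need a negative amount; discard.
canned tuna + avocado: intersection lies outside the first quadrant.
lentils + Greek yogurt with both tight: 2.426 servings and 4.374 servings → $5.59.
lentils + avocado with both tight: 2.284 servings and 1.419 servings → $2.42.
Greek yogurt + avocado with both targets exact would need a negative amount; discard.
The minimum over all feasible corners is $2.05.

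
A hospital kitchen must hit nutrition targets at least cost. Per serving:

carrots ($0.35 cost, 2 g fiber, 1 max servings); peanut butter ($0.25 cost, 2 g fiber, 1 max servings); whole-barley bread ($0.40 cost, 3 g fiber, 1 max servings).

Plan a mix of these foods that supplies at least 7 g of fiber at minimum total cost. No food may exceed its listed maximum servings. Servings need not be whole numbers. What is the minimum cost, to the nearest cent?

Cost per g of fiber: peanut butter $0.1250, whole-barley bread $0.1333, carrots $0.1750.
Take 1 serving of peanut butter: +2.0 g fiber for $0.25 (total $0.25, still need 5.0 g).
Take 1 serving of whole-barley bread: +3.0 g fiber for $0.40 (total $0.65, still need 2.0 g).
Take 1 serving of carrots: +2.0 g fiber for $0.35 (total $1.00, still need 0.0 g).
Filling from the cheapest source first is optimal under one linear minimum: $1.00.

$1.00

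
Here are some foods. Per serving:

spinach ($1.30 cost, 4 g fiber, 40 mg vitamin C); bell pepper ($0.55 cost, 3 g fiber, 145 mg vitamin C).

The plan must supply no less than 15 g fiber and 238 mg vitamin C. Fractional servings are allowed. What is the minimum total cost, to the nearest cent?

An LP optimum is at a vertex; with two nutrient constraints at most two foods are used. Check each candidate.
spinach only: max(15/4, 238/40) = 5.95 servings → $7.74.
bell pepper only: max(15/3, 238/145) = 5 servings → $2.75.
spinach + bell pepper with both tight: 3.176 servings and 0.7652 servings → $4.55.
So the least-cost plan costs $2.75.

$2.75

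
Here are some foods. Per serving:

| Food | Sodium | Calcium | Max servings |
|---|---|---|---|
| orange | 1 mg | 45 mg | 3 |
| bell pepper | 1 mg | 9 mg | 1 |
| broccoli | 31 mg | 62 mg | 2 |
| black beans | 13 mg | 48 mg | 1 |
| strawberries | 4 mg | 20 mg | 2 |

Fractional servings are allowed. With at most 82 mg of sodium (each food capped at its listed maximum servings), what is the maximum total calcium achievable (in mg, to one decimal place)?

Calcium per mg sodium: orange 45, bell pepper 9, strawberries 5, black beans 3.692, broccoli 2.
Take 3 servings of orange: uses 3 mg sodium, +135.0 mg calcium (running total 135.0 mg).
Take 1 serving of bell pepper: uses 1 mg sodium, +9.0 mg calcium (running total 144.0 mg).
Take 2 servings of strawberries: uses 8 mg sodium, +40.0 mg calcium (running total 184.0 mg).
Take 1 serving of black beans: uses 13 mg sodium, +48.0 mg calcium (running total 232.0 mg).
Take 1.839 servings of broccoli: uses 57 mg sodium, +114.0 mg calcium (running total 346.0 mg).
Filling greedily by calcium-per-mg sodium is optimal for one linear limit, giving 346.0 mg.

346.0 mg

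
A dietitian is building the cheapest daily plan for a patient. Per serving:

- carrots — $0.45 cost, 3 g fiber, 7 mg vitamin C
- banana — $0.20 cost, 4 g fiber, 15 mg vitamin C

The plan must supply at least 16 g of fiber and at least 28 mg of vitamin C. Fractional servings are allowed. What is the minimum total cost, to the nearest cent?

$0.80

An LP optimum is at a vertex; with two nutrient constraints at most two foods are used. Check each candidate.
carrots only: max(16/3, 28/7) = 5.333 servings → $2.40.
banana only: max(16/4, 28/15) = 4 servings → $0.80.
carrots + banana with both targets exact would need a negative amount; discard.
Cheapest feasible corner: $0.80.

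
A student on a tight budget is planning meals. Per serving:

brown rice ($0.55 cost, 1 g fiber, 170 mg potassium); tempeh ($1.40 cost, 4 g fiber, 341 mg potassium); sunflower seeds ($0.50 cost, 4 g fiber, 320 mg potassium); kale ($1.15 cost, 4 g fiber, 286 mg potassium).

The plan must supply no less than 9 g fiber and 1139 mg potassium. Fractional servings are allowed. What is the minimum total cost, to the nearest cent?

A basic optimal solution has at most two foods positive. Try each food alone and each pair with both targets met exactly.
brown rice only: max(9/1, 1139/170) = 9 servings → $4.95.
tempeh only: max(9/4, 1139/341) = 3.34 servings → $4.68.
sunflower seeds only: max(9/4, 1139/320) = 3.559 servings → $1.78.
kale only: max(9/4, 1139/286) = 3.983 servings → $4.58.
brown rice + tempeh with both tight: 4.386 servings and 1.153 servings → $4.03.
brown rice + sunflower seeds with both tight: 4.656 servings and 1.086 servings → $3.10.
brown rice + kale with both tight: 5.03 servings and 0.9924 servings → $3.91.
tempeh + sunflower seeds with both targets exact would need a negative amount; discard.
tempeh + kale: intersection lies outside the first quadrant.
sunflower seeds + kale: the both-tight solution has a negative serving — not a feasible corner.
Cheapest feasible corner: $1.78.

$1.78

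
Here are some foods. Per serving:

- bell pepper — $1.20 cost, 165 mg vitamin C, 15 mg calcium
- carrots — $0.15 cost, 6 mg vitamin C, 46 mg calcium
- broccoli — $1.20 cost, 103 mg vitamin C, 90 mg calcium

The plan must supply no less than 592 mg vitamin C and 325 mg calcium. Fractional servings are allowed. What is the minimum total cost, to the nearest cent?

$4.94

An LP optimum is at a vertex; with two nutrient constraints at most two foods are used. Check each candidate.
bell pepper only: max(592/165, 325/15) = 21.67 servings → $26.00.
carrots only: max(592/6, 325/46) = 98.67 servings → $14.80.
broccoli only: max(592/103, 325/90) = 5.748 servings → $6.90.
bell pepper + carrots with both tight: 3.371 servings and 5.966 servings → $4.94.
bell pepper + broccoli with both tight: 1.489 servings and 3.363 servings → $5.82.
carrots + broccoli: intersection lies outside the first quadrant.
Cheapest feasible corner: $4.94.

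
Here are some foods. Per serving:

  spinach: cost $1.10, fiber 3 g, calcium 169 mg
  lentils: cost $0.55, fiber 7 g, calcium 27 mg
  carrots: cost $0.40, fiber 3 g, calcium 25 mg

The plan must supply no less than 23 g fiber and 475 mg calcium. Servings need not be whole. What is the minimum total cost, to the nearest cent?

$3.93

Compare the cost at each extreme point of the feasible region.
spinach only: max(23/3, 475/169) = 7.667 servings → $8.43.
lentils only: max(23/7, 475/27) = 17.59 servings → $9.68.
carrots only: max(23/3, 475/25) = 19 servings → $7.60.
spinach + lentils with both tight: 2.454 servings and 2.234 servings → $3.93.
spinach + carrots with both tight: 1.968 servings and 5.699 servings → $4.44.
lentils + carrots: the both-tight solution has a negative serving — not a feasible corner.
So the least-cost plan costs $3.93.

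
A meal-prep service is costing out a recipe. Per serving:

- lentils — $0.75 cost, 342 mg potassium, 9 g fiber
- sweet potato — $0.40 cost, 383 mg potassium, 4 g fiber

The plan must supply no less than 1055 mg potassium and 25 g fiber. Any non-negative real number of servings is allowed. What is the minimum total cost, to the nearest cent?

$2.11

Check every corner: each single food scaled to meet both minima, and each pair solved so both constraints bind.
lentils only: max(1055/342, 25/9) = 3.085 servings → $2.31.
sweet potato only: max(1055/383, 25/4) = 6.25 servings → $2.50.
lentils + sweet potato with both tight: 2.576 servings and 0.4545 servings → $2.11.
So the least-cost plan costs $2.11.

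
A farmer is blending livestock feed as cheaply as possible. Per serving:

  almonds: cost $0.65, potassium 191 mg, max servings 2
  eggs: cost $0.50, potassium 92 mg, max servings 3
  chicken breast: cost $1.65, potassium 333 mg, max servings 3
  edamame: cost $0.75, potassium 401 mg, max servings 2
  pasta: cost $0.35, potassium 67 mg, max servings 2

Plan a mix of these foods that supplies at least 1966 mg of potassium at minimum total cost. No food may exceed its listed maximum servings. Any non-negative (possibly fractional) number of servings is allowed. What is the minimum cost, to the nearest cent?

Cost per mg of potassium: edamame $0.0019, almonds $0.0034, chicken breast $0.0050, pasta $0.0052, eggs $0.0054.
Take 2 servings of edamame: +802.0 mg potassium for $1.50 (total $1.50, still need 1164.0 mg).
Take 2 servings of almonds: +382.0 mg potassium for $1.30 (total $2.80, still need 782.0 mg).
Take 2.348 servings of chicken breast: +782.0 mg potassium for $3.87 (total $6.67, still need 0.0 mg).
Filling from the cheapest source first is optimal under one linear minimum: $6.67.

$6.67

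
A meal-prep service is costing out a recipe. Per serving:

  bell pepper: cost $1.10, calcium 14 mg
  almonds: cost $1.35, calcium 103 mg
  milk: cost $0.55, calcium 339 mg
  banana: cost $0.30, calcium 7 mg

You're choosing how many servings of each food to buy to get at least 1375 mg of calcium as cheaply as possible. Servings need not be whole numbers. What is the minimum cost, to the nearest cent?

$2.23

Cost per mg of calcium: milk $0.0016, almonds $0.0131, banana $0.0429, bell pepper $0.0786.
With no serving limits, use only milk: 1375 mg / 339 mg = 4.056 servings × $0.55 = $2.23.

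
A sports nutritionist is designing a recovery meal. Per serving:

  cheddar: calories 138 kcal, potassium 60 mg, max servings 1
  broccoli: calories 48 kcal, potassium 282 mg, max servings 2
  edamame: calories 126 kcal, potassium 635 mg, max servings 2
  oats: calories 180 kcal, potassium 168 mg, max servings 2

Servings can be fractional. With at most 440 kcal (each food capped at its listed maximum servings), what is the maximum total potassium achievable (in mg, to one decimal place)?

Potassium per kcal: broccoli 5.875, edamame 5.04, oats 0.9333, cheddar 0.4348.
Take 2 servings of broccoli: uses 96 kcal, +564.0 mg potassium (running total 564.0 mg).
Take 2 servings of edamame: uses 252 kcal, +1270.0 mg potassium (running total 1834.0 mg).
Take 0.5111 servings of oats: uses 92 kcal, +85.9 mg potassium (running total 1919.9 mg).
Filling greedily by potassium-per-kcal is optimal for one linear limit, giving 1919.9 mg.

1919.9 mg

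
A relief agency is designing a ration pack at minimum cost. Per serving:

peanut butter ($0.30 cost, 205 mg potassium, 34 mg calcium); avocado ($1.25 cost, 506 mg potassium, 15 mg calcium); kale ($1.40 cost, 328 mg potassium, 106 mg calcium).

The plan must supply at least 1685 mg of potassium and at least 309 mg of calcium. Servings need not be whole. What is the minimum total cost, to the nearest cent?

A basic optimal solution has at most two foods positive. Try each food alone and each pair with both targets met exactly.
peanut butter only: max(1685/205, 309/34) = 9.088 servings → $2.73.
avocado only: max(1685/506, 309/15) = 20.6 servings → $25.75.
kale only: max(1685/328, 309/106) = 5.137 servings → $7.19.
peanut butter + avocado: intersection lies outside the first quadrant.
peanut butter + kale with both tight: 7.304 servings and 0.5724 servings → $2.99.
avocado + kale with both tight: 1.586 servings and 2.691 servings → $5.75.
Cheapest feasible corner: $2.73.

$2.73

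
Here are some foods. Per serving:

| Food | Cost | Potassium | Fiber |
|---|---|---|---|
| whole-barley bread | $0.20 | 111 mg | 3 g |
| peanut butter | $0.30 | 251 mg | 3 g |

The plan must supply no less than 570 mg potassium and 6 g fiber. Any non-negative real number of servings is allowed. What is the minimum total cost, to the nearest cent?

$0.68

This is a tiny linear program; its minimum lies at a vertex of the feasible set. List the vertices and price them.
whole-barley bread only: max(570/111, 6/3) = 5.135 servings → $1.03.
peanut butter only: max(570/251, 6/3) = 2.271 servings → $0.68.
whole-barley bread + peanut butter: the both-tight solution has a negative serving — not a feasible corner.
The minimum over all feasible corners is $0.68.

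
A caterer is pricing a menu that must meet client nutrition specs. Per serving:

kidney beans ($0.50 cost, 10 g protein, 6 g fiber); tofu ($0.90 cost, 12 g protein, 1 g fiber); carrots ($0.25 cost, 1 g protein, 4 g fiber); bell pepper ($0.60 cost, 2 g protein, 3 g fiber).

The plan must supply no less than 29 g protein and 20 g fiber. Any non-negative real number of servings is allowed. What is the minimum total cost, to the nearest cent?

At the optimum either one food covers both requirements or two foods hit both targets exactly; no other combination can be cheaper.
kidney beans only: max(29/10, 20/6) = 3.333 servings → $1.67.
tofu only: max(29/12, 20/1) = 20 servings → $18.00.
carrots only: max(29/1, 20/4) = 29 servings → $7.25.
bell pepper only: max(29/2, 20/3) = 14.5 servings → $8.70.
kidney beans + tofu with both targets exact would need a negative amount; discard.
kidney beans + carrots with both tight: 2.824 servings and 0.7647 servings → $1.60.
kidney beans + bell pepper with both tight: 2.611 servings and 1.444 servings → $2.17.
tofu + carrots with both tight: 2.043 servings and 4.489 servings → $2.96.
tofu + bell pepper with both tight: 1.382 servings and 6.206 servings → $4.97.
carrots + bell pepper with both targets exact would need a negative amount; discard.
So the least-cost plan costs $1.60.

$1.60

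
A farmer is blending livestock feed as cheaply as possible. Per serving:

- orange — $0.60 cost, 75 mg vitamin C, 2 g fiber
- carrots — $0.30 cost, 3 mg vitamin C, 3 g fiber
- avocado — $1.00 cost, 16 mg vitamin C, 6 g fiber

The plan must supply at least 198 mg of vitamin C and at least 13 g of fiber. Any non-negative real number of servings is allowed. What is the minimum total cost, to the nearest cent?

At the optimum either one food covers both requirements or two foods hit both targets exactly; no other combination can be cheaper.
orange only: max(198/75, 13/2) = 6.5 servings → $3.90.
carrots only: max(198/3, 13/3) = 66 servings → $19.80.
avocado only: max(198/16, 13/6) = 12.38 servings → $12.38.
orange + carrots with both tight: 2.534 servings and 2.644 servings → $2.31.
orange + avocado with both tight: 2.344 servings and 1.385 servings → $2.79.
carrots + avocado with both targets exact would need a negative amount; discard.
The minimum over all feasible corners is $2.31.

$2.31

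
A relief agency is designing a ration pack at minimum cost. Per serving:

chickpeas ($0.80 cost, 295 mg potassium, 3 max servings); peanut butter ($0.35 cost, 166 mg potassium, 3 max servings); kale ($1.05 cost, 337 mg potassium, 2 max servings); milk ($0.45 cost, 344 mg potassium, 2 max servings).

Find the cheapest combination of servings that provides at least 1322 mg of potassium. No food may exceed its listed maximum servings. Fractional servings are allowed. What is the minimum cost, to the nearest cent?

$2.32

Cost per mg of potassium: milk $0.0013, peanut butter $0.0021, chickpeas $0.0027, kale $0.0031.
Take 2 servings of milk: +688.0 mg potassium for $0.90 (total $0.90, still need 634.0 mg).
Take 3 servings of peanut butter: +498.0 mg potassium for $1.05 (total $1.95, still need 136.0 mg).
Take 0.461 servings of chickpeas: +136.0 mg potassium for $0.37 (total $2.32, still need 0.0 mg).
Greedy by cheapest-per-mg is optimal for a single linear constraint, so the minimum cost is $2.32.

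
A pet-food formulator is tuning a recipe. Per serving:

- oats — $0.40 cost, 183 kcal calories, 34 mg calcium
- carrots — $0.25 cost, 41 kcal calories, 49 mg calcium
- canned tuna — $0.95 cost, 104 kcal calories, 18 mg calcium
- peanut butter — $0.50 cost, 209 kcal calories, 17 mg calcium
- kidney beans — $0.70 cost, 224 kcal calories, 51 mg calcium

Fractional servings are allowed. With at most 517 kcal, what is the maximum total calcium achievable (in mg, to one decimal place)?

617.9 mg

Calcium per kcal: carrots 1.195, kidney beans 0.2277, oats 0.1858, canned tuna 0.1731, peanut butter 0.08134.
With no serving limits, spend the whole calories allowance on carrots: 517 kcal / 41 kcal × 49 mg = 617.9 mg.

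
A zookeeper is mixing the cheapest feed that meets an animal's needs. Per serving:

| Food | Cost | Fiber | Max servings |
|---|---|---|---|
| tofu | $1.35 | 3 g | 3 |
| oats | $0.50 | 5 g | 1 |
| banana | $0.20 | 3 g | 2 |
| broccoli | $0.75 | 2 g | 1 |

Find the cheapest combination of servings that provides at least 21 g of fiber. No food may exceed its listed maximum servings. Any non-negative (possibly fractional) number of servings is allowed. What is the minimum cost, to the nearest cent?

$5.25

Cost per g of fiber: banana $0.0667, oats $0.1000, broccoli $0.3750, tofu $0.4500.
Take 2 servings of banana: +6.0 g fiber for $0.40 (total $0.40, still need 15.0 g).
Take 1 serving of oats: +5.0 g fiber for $0.50 (total $0.90, still need 10.0 g).
Take 1 serving of broccoli: +2.0 g fiber for $0.75 (total $1.65, still need 8.0 g).
Take 2.667 servings of tofu: +8.0 g fiber for $3.60 (total $5.25, still need 0.0 g).
Filling from the cheapest source first is optimal under one linear minimum: $5.25.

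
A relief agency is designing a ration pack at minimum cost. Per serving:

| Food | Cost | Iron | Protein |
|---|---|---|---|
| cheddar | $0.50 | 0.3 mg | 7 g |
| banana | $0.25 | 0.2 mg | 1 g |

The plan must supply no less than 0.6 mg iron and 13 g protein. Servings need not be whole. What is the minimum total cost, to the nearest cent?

Check every corner: each single food scaled to meet both minima, and each pair solved so both constraints bind.
cheddar only: max(0.6/0.3, 13/7) = 2 servings → $1.00.
banana only: max(0.6/0.2, 13/1) = 13 servings → $3.25.
cheddar + banana with both tight: 1.818 servings and 0.2727 servings → $0.98.
So the least-cost plan costs $0.98.

$0.98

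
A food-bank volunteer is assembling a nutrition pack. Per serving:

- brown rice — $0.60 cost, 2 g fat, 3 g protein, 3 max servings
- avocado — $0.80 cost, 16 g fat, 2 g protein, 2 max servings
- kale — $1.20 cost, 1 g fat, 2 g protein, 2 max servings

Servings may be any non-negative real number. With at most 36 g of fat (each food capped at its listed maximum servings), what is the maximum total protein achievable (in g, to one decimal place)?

Protein per g fat: kale 2, brown rice 1.5, avocado 0.125.
Take 2 servings of kale: uses 2 g fat, +4.0 g protein (running total 4.0 g).
Take 3 servings of brown rice: uses 6 g fat, +9.0 g protein (running total 13.0 g).
Take 1.75 servings of avocado: uses 28 g fat, +3.5 g protein (running total 16.5 g).
Greedy by best ratio exhausts the fat allowance optimally: 16.5 g.

16.5 g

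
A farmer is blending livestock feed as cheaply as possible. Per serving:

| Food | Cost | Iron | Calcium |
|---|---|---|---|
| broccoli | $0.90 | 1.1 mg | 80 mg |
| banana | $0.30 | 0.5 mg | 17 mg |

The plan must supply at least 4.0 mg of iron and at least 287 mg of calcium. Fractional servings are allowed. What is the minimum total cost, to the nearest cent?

$3.25

At the optimum either one food covers both requirements or two foods hit both targets exactly; no other combination can be cheaper.
broccoli only: max(4.0/1.1, 287/80) = 3.636 servings → $3.27.
banana only: max(4.0/0.5, 287/17) = 16.88 servings → $5.06.
broccoli + banana with both tight: 3.545 servings and 0.2019 servings → $3.25.
The minimum over all feasible corners is $3.25.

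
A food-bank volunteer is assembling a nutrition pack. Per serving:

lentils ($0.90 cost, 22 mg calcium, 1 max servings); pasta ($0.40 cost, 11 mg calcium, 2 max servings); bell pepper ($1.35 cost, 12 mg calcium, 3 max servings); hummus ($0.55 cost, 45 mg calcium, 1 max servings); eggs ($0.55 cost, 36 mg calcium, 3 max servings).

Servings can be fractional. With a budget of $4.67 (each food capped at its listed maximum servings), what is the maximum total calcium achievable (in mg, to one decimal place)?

Calcium per dollar: hummus 81.82, eggs 65.45, pasta 27.5, lentils 24.44, bell pepper 8.889.
Take 1 serving of hummus: spends $0.55, +45.0 mg calcium (running total 45.0 mg).
Take 3 servings of eggs: spends $1.65, +108.0 mg calcium (running total 153.0 mg).
Take 2 servings of pasta: spends $0.80, +22.0 mg calcium (running total 175.0 mg).
Take 1 serving of lentils: spends $0.90, +22.0 mg calcium (running total 197.0 mg).
Take 0.5704 servings of bell pepper: spends $0.77, +6.8 mg calcium (running total 203.8 mg).
Greedy by best ratio exhausts the cost allowance optimally: 203.8 mg.

203.8 mg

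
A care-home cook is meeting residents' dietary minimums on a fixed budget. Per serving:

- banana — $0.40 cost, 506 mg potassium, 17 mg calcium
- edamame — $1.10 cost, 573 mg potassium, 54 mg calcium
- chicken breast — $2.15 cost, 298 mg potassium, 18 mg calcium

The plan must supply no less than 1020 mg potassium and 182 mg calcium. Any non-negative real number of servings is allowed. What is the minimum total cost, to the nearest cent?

Minimising a linear cost over {potassium ≥ 1020, calcium ≥ 182, servings ≥ 0} — the optimum is at a vertex, using one or two foods.
banana only: max(1020/506, 182/17) = 10.71 servings → $4.28.
edamame only: max(1020/573, 182/54) = 3.37 servings → $3.71.
chicken breast only: max(1020/298, 182/18) = 10.11 servings → $21.74.
banana + edamame: intersection lies outside the first quadrant.
banana + chicken breast: intersection lies outside the first quadrant.
edamame + chicken breast with both targets exact would need a negative amount; discard.
The minimum over all feasible corners is $3.71.

$3.71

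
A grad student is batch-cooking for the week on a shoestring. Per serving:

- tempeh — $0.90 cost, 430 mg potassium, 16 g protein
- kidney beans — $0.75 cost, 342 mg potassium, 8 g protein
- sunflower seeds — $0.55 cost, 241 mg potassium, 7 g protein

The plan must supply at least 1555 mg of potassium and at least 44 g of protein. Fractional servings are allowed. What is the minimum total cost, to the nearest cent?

With two linear requirements the optimum uses one or two foods; enumerate the corners.
tempeh only: max(1555/430, 44/16) = 3.616 servings → $3.25.
kidney beans only: max(1555/342, 44/8) = 5.5 servings → $4.12.
sunflower seeds only: max(1555/241, 44/7) = 6.452 servings → $3.55.
tempeh + kidney beans with both tight: 1.283 servings and 2.933 servings → $3.35.
tempeh + sunflower seeds with both targets exact would need a negative amount; discard.
kidney beans + sunflower seeds with both tight: 0.603 servings and 5.597 servings → $3.53.
The minimum over all feasible corners is $3.25.

$3.25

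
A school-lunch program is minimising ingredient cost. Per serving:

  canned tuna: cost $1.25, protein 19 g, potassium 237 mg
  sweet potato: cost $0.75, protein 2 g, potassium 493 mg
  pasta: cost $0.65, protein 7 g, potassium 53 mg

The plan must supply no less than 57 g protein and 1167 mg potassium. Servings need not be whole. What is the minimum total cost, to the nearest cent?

$4.35

canned tuna only: max(57/19, 1167/237) = 4.924 servings → $6.16.
sweet potato only: max(57/2, 1167/493) = 28.5 servings → $21.38.
pasta only: max(57/7, 1167/53) = 22.02 servings → $14.31.
canned tuna + sweet potato with both tight: 2.897 servings and 0.9742 servings → $4.35.
canned tuna + pasta with both targets exact would need a negative amount; discard.
sweet potato + pasta with both tight: 1.539 servings and 7.703 servings → $6.16.
So the least-cost plan costs $4.35.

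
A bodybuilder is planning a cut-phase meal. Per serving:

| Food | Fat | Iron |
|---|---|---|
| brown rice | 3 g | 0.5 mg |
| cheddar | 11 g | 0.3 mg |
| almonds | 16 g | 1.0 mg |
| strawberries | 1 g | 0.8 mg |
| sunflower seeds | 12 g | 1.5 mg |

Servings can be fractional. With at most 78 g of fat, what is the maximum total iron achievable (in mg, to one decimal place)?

62.4 mg

Iron per g fat: strawberries 0.8, brown rice 0.1667, sunflower seeds 0.125, almonds 0.0625, cheddar 0.02727.
With no serving limits, spend the whole fat allowance on strawberries: 78 g / 1 g × 0.8 mg = 62.4 mg.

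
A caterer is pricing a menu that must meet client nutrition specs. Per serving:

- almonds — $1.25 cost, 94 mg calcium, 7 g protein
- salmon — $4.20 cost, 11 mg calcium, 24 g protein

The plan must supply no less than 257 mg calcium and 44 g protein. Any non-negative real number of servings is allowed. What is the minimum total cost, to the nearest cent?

Check every corner: each single food scaled to meet both minima, and each pair solved so both constraints bind.
almonds only: max(257/94, 44/7) = 6.286 servings → $7.86.
salmon only: max(257/11, 44/24) = 23.36 servings → $98.13.
almonds + salmon with both tight: 2.609 servings and 1.073 servings → $7.77.
The minimum over all feasible corners is $7.77.

$7.77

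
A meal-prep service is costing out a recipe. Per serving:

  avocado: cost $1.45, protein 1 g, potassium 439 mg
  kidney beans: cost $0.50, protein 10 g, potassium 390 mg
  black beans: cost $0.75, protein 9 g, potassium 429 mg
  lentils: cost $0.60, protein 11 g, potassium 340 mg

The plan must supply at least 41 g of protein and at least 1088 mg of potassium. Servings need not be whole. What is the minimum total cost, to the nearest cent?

Two binding constraints pin down two serving amounts, so the optimal mix uses at most two foods. The candidates are each food alone (scaled to the tighter of protein/potassium) and each pair with both constraints tight.
avocado only: max(41/1, 1088/439) = 41 servings → $59.45.
kidney beans only: max(41/10, 1088/390) = 4.1 servings → $2.05.
black beans only: max(41/9, 1088/429) = 4.556 servings → $3.42.
lentils only: max(41/11, 1088/340) = 3.727 servings → $2.24.
avocado + kidney beans: the both-tight solution has a negative serving — not a feasible corner.
avocado + black beans: intersection lies outside the first quadrant.
avocado + lentils: the both-tight solution has a negative serving — not a feasible corner.
kidney beans + black beans: the both-tight solution has a negative serving — not a feasible corner.
kidney beans + lentils: intersection lies outside the first quadrant.
black beans + lentils: intersection lies outside the first quadrant.
The minimum over all feasible corners is $2.05.

$2.05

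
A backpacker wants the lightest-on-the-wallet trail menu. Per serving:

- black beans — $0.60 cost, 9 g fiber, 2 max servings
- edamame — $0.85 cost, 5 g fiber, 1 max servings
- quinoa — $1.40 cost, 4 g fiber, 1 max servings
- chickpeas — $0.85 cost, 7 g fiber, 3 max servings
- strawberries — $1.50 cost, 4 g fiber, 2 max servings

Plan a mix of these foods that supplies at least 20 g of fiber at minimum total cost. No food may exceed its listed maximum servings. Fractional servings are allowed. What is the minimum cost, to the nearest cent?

$1.44

Cost per g of fiber: black beans $0.0667, chickpeas $0.1214, edamame $0.1700, quinoa $0.3500, strawberries $0.3750.
Take 2 servings of black beans: +18.0 g fiber for $1.20 (total $1.20, still need 2.0 g).
Take 0.2857 servings of chickpeas: +2.0 g fiber for $0.24 (total $1.44, still need 0.0 g).
Greedy by cheapest-per-g is optimal for a single linear constraint, so the minimum cost is $1.44.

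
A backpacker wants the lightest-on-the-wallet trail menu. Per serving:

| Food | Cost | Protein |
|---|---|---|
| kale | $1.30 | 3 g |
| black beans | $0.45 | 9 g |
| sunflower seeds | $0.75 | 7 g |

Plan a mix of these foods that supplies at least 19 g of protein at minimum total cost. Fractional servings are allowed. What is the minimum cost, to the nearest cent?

Cost per g of protein: black beans $0.0500, sunflower seeds $0.1071, kale $0.4333.
With no serving limits, use only black beans: 19 g / 9 g = 2.111 servings × $0.45 = $0.95.

$0.95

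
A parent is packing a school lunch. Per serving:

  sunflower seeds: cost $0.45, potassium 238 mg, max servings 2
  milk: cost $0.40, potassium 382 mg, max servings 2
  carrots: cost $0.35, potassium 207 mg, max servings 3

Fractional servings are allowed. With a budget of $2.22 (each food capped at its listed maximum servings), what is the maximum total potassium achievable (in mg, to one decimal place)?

Potassium per dollar: milk 955, carrots 591.4, sunflower seeds 528.9.
Take 2 servings of milk: spends $0.80, +764.0 mg potassium (running total 764.0 mg).
Take 3 servings of carrots: spends $1.05, +621.0 mg potassium (running total 1385.0 mg).
Take 0.8222 servings of sunflower seeds: spends $0.37, +195.7 mg potassium (running total 1580.7 mg).
Filling greedily by potassium-per-dollar is optimal for one linear limit, giving 1580.7 mg.

1580.7 mg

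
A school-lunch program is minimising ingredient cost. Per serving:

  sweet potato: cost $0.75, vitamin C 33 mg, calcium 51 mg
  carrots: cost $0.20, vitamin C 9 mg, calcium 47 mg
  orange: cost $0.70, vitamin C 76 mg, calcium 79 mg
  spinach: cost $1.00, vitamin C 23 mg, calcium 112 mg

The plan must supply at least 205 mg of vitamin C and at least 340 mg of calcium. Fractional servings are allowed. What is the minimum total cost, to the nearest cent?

At the optimum either one food covers both requirements or two foods hit both targets exactly; no other combination can be cheaper.
sweet potato only: max(205/33, 340/51) = 6.667 servings → $5.00.
carrots only: max(205/9, 340/47) = 22.78 servings → $4.56.
orange only: max(205/76, 340/79) = 4.304 servings → $3.01.
spinach only: max(205/23, 340/112) = 8.913 servings → $8.91.
sweet potato + carrots with both tight: 6.021 servings and 0.7005 servings → $4.66.
sweet potato + orange: intersection lies outside the first quadrant.
sweet potato + spinach with both tight: 6.001 servings and 0.3032 servings → $4.80.
carrots + orange with both tight: 3.371 servings and 2.298 servings → $2.28.
carrots + spinach: the both-tight solution has a negative serving — not a feasible corner.
orange + spinach with both tight: 2.261 servings and 1.441 servings → $3.02.
Cheapest feasible corner: $2.28.

$2.28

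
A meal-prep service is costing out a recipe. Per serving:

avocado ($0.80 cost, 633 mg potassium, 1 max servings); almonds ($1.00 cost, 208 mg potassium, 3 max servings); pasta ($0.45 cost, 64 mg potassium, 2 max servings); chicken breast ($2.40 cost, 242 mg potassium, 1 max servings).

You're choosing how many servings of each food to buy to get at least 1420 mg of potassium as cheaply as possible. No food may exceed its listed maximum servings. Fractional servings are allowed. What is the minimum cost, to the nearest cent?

$5.05

Cost per mg of potassium: avocado $0.0013, almonds $0.0048, pasta $0.0070, chicken breast $0.0099.
Take 1 serving of avocado: +633.0 mg potassium for $0.80 (total $0.80, still need 787.0 mg).
Take 3 servings of almonds: +624.0 mg potassium for $3.00 (total $3.80, still need 163.0 mg).
Take 2 servings of pasta: +128.0 mg potassium for $0.90 (total $4.70, still need 35.0 mg).
Take 0.1446 servings of chicken breast: +35.0 mg potassium for $0.35 (total $5.05, still need 0.0 mg).
Filling from the cheapest source first is optimal under one linear minimum: $5.05.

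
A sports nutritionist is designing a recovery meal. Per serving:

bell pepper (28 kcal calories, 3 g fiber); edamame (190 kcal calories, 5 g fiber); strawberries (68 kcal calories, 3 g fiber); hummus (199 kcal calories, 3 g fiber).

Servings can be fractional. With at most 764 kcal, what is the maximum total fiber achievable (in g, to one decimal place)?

Fiber per kcal: bell pepper 0.1071, strawberries 0.04412, edamame 0.02632, hummus 0.01508.
With no serving limits, spend the whole calories allowance on bell pepper: 764 kcal / 28 kcal × 3 g = 81.9 g.

81.9 g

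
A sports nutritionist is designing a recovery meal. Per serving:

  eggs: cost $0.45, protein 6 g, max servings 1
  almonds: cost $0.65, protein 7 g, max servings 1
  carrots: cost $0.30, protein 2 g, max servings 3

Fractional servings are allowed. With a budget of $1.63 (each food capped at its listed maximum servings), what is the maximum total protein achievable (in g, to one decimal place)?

Protein per dollar: eggs 13.33, almonds 10.77, carrots 6.667.
Take 1 serving of eggs: spends $0.45, +6.0 g protein (running total 6.0 g).
Take 1 serving of almonds: spends $0.65, +7.0 g protein (running total 13.0 g).
Take 1.767 servings of carrots: spends $0.53, +3.5 g protein (running total 16.5 g).
Greedy by best ratio exhausts the cost allowance optimally: 16.5 g.

16.5 g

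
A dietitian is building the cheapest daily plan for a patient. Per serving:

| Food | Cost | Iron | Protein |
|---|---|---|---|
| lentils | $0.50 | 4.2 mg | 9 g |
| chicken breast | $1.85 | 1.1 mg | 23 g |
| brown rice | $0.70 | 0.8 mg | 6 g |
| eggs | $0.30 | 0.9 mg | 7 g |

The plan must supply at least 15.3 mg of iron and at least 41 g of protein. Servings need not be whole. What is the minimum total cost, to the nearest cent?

$2.13

lentils only: max(15.3/4.2, 41/9) = 4.556 servings → $2.28.
chicken breast only: max(15.3/1.1, 41/23) = 13.91 servings → $25.73.
brown rice only: max(15.3/0.8, 41/6) = 19.12 servings → $13.39.
eggs only: max(15.3/0.9, 41/7) = 17 servings → $5.10.
lentils + chicken breast with both tight: 3.539 servings and 0.3979 servings → $2.51.
lentils + brown rice with both tight: 3.278 servings and 1.917 servings → $2.98.
lentils + eggs with both tight: 3.296 servings and 1.62 servings → $2.13.
chicken breast + brown rice: intersection lies outside the first quadrant.
chicken breast + eggs: the both-tight solution has a negative serving — not a feasible corner.
brown rice + eggs: the both-tight solution has a negative serving — not a feasible corner.
Cheapest feasible corner: $2.13.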